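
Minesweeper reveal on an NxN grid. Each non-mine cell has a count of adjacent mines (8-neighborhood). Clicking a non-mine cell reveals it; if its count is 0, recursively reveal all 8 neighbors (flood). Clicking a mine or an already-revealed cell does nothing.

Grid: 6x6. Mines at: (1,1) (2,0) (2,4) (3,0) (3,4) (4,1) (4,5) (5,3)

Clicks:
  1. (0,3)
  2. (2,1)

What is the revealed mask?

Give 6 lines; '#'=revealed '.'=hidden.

Click 1 (0,3) count=0: revealed 8 new [(0,2) (0,3) (0,4) (0,5) (1,2) (1,3) (1,4) (1,5)] -> total=8
Click 2 (2,1) count=3: revealed 1 new [(2,1)] -> total=9

Answer: ..####
..####
.#....
......
......
......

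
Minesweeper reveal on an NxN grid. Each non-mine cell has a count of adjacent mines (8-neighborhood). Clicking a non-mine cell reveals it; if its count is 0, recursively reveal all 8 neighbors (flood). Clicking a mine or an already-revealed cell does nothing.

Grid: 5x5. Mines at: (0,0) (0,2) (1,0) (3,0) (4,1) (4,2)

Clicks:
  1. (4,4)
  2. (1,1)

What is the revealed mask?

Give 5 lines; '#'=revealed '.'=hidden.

Click 1 (4,4) count=0: revealed 16 new [(0,3) (0,4) (1,1) (1,2) (1,3) (1,4) (2,1) (2,2) (2,3) (2,4) (3,1) (3,2) (3,3) (3,4) (4,3) (4,4)] -> total=16
Click 2 (1,1) count=3: revealed 0 new [(none)] -> total=16

Answer: ...##
.####
.####
.####
...##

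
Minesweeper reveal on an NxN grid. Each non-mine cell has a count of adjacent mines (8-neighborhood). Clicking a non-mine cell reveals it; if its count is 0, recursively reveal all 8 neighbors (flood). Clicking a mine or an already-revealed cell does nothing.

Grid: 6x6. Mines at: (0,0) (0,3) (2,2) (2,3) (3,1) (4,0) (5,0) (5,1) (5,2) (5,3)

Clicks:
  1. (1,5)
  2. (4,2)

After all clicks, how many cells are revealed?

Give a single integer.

Click 1 (1,5) count=0: revealed 12 new [(0,4) (0,5) (1,4) (1,5) (2,4) (2,5) (3,4) (3,5) (4,4) (4,5) (5,4) (5,5)] -> total=12
Click 2 (4,2) count=4: revealed 1 new [(4,2)] -> total=13

Answer: 13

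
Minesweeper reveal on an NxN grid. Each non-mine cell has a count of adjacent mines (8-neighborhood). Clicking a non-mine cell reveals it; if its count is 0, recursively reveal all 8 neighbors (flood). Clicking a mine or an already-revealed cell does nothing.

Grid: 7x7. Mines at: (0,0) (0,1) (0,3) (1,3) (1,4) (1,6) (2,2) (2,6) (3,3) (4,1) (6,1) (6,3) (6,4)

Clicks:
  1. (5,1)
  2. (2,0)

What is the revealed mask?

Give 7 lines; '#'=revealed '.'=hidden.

Answer: .......
##.....
##.....
##.....
.......
.#.....
.......

Derivation:
Click 1 (5,1) count=2: revealed 1 new [(5,1)] -> total=1
Click 2 (2,0) count=0: revealed 6 new [(1,0) (1,1) (2,0) (2,1) (3,0) (3,1)] -> total=7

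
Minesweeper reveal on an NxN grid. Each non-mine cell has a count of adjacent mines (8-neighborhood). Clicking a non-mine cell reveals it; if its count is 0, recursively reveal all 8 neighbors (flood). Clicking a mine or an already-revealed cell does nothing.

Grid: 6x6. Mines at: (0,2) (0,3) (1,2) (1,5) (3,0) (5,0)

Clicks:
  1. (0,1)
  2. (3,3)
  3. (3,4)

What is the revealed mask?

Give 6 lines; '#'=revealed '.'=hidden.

Answer: .#....
......
.#####
.#####
.#####
.#####

Derivation:
Click 1 (0,1) count=2: revealed 1 new [(0,1)] -> total=1
Click 2 (3,3) count=0: revealed 20 new [(2,1) (2,2) (2,3) (2,4) (2,5) (3,1) (3,2) (3,3) (3,4) (3,5) (4,1) (4,2) (4,3) (4,4) (4,5) (5,1) (5,2) (5,3) (5,4) (5,5)] -> total=21
Click 3 (3,4) count=0: revealed 0 new [(none)] -> total=21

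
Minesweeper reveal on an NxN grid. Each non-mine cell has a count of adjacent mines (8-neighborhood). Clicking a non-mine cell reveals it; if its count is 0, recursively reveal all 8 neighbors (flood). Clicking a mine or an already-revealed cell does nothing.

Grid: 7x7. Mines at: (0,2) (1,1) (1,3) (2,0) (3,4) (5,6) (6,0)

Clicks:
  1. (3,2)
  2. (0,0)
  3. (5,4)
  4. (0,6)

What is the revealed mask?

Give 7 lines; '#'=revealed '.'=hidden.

Answer: #...###
....###
.######
####.##
#######
######.
.#####.

Derivation:
Click 1 (3,2) count=0: revealed 24 new [(2,1) (2,2) (2,3) (3,0) (3,1) (3,2) (3,3) (4,0) (4,1) (4,2) (4,3) (4,4) (4,5) (5,0) (5,1) (5,2) (5,3) (5,4) (5,5) (6,1) (6,2) (6,3) (6,4) (6,5)] -> total=24
Click 2 (0,0) count=1: revealed 1 new [(0,0)] -> total=25
Click 3 (5,4) count=0: revealed 0 new [(none)] -> total=25
Click 4 (0,6) count=0: revealed 12 new [(0,4) (0,5) (0,6) (1,4) (1,5) (1,6) (2,4) (2,5) (2,6) (3,5) (3,6) (4,6)] -> total=37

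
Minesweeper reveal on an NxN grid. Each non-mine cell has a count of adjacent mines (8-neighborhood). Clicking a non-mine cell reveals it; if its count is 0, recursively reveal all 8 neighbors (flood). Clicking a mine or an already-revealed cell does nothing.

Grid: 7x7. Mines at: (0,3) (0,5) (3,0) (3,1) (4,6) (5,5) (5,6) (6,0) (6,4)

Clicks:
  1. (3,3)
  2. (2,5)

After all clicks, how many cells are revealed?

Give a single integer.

Click 1 (3,3) count=0: revealed 27 new [(1,2) (1,3) (1,4) (1,5) (1,6) (2,2) (2,3) (2,4) (2,5) (2,6) (3,2) (3,3) (3,4) (3,5) (3,6) (4,1) (4,2) (4,3) (4,4) (4,5) (5,1) (5,2) (5,3) (5,4) (6,1) (6,2) (6,3)] -> total=27
Click 2 (2,5) count=0: revealed 0 new [(none)] -> total=27

Answer: 27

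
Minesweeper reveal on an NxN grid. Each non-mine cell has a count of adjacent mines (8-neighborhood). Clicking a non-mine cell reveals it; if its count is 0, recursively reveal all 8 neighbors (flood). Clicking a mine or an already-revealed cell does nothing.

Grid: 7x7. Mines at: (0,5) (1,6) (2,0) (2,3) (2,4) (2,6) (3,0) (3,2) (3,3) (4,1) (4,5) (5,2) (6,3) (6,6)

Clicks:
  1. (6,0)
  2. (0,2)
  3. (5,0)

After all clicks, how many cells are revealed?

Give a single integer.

Answer: 14

Derivation:
Click 1 (6,0) count=0: revealed 4 new [(5,0) (5,1) (6,0) (6,1)] -> total=4
Click 2 (0,2) count=0: revealed 10 new [(0,0) (0,1) (0,2) (0,3) (0,4) (1,0) (1,1) (1,2) (1,3) (1,4)] -> total=14
Click 3 (5,0) count=1: revealed 0 new [(none)] -> total=14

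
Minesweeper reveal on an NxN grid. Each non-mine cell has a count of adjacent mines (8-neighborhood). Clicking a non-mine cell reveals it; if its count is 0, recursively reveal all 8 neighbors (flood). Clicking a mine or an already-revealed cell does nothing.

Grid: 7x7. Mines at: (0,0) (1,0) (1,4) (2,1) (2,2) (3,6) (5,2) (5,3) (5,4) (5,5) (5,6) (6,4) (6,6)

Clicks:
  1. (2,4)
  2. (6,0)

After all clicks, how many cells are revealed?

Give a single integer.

Click 1 (2,4) count=1: revealed 1 new [(2,4)] -> total=1
Click 2 (6,0) count=0: revealed 8 new [(3,0) (3,1) (4,0) (4,1) (5,0) (5,1) (6,0) (6,1)] -> total=9

Answer: 9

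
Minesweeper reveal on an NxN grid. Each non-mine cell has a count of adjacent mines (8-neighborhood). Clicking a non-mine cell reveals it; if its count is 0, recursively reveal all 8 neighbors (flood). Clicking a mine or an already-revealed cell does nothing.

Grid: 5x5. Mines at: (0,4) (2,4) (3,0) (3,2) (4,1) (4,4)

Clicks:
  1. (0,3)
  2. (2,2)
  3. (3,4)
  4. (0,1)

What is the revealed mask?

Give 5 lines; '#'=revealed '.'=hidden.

Answer: ####.
####.
####.
....#
.....

Derivation:
Click 1 (0,3) count=1: revealed 1 new [(0,3)] -> total=1
Click 2 (2,2) count=1: revealed 1 new [(2,2)] -> total=2
Click 3 (3,4) count=2: revealed 1 new [(3,4)] -> total=3
Click 4 (0,1) count=0: revealed 10 new [(0,0) (0,1) (0,2) (1,0) (1,1) (1,2) (1,3) (2,0) (2,1) (2,3)] -> total=13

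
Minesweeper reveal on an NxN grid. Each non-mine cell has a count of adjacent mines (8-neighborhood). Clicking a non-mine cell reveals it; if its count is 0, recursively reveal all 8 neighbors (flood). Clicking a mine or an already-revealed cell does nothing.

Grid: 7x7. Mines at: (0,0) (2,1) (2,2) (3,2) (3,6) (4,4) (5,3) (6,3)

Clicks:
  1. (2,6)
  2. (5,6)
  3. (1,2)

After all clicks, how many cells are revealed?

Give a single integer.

Answer: 10

Derivation:
Click 1 (2,6) count=1: revealed 1 new [(2,6)] -> total=1
Click 2 (5,6) count=0: revealed 8 new [(4,5) (4,6) (5,4) (5,5) (5,6) (6,4) (6,5) (6,6)] -> total=9
Click 3 (1,2) count=2: revealed 1 new [(1,2)] -> total=10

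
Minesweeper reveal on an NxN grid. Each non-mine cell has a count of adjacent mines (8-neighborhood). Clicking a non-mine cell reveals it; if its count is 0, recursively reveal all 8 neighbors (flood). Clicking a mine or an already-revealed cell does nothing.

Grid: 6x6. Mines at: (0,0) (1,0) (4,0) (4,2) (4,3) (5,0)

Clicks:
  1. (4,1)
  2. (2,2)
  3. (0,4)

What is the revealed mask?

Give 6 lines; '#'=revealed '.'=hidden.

Answer: .#####
.#####
.#####
.#####
.#..##
....##

Derivation:
Click 1 (4,1) count=3: revealed 1 new [(4,1)] -> total=1
Click 2 (2,2) count=0: revealed 24 new [(0,1) (0,2) (0,3) (0,4) (0,5) (1,1) (1,2) (1,3) (1,4) (1,5) (2,1) (2,2) (2,3) (2,4) (2,5) (3,1) (3,2) (3,3) (3,4) (3,5) (4,4) (4,5) (5,4) (5,5)] -> total=25
Click 3 (0,4) count=0: revealed 0 new [(none)] -> total=25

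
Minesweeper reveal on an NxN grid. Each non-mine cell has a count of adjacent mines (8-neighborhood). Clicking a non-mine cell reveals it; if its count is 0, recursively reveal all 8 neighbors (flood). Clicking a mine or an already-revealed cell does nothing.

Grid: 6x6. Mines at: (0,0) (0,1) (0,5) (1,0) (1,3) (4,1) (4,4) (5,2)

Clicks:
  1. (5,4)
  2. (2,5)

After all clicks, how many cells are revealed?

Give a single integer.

Answer: 7

Derivation:
Click 1 (5,4) count=1: revealed 1 new [(5,4)] -> total=1
Click 2 (2,5) count=0: revealed 6 new [(1,4) (1,5) (2,4) (2,5) (3,4) (3,5)] -> total=7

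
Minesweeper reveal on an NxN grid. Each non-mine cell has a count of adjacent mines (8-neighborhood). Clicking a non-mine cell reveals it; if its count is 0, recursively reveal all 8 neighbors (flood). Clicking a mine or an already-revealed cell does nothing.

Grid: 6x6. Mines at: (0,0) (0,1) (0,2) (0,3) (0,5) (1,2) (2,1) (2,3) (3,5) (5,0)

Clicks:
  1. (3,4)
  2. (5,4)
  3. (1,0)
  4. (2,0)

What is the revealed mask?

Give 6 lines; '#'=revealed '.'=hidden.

Answer: ......
#.....
#.....
.####.
.#####
.#####

Derivation:
Click 1 (3,4) count=2: revealed 1 new [(3,4)] -> total=1
Click 2 (5,4) count=0: revealed 13 new [(3,1) (3,2) (3,3) (4,1) (4,2) (4,3) (4,4) (4,5) (5,1) (5,2) (5,3) (5,4) (5,5)] -> total=14
Click 3 (1,0) count=3: revealed 1 new [(1,0)] -> total=15
Click 4 (2,0) count=1: revealed 1 new [(2,0)] -> total=16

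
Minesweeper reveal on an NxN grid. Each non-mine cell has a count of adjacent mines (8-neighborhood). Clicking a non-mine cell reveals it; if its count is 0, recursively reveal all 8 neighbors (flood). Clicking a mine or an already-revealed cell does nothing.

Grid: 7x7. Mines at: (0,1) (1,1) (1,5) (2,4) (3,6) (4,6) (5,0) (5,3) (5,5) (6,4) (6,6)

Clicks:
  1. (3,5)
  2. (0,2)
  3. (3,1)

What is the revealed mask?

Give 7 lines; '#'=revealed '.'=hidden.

Click 1 (3,5) count=3: revealed 1 new [(3,5)] -> total=1
Click 2 (0,2) count=2: revealed 1 new [(0,2)] -> total=2
Click 3 (3,1) count=0: revealed 12 new [(2,0) (2,1) (2,2) (2,3) (3,0) (3,1) (3,2) (3,3) (4,0) (4,1) (4,2) (4,3)] -> total=14

Answer: ..#....
.......
####...
####.#.
####...
.......
.......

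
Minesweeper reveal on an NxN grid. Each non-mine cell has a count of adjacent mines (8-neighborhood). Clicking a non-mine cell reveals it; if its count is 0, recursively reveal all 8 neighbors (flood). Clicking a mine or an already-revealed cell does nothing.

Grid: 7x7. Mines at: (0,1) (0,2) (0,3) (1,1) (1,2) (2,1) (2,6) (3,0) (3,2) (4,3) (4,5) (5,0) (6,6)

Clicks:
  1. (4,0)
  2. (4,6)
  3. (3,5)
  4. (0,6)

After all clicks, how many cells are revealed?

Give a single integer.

Answer: 9

Derivation:
Click 1 (4,0) count=2: revealed 1 new [(4,0)] -> total=1
Click 2 (4,6) count=1: revealed 1 new [(4,6)] -> total=2
Click 3 (3,5) count=2: revealed 1 new [(3,5)] -> total=3
Click 4 (0,6) count=0: revealed 6 new [(0,4) (0,5) (0,6) (1,4) (1,5) (1,6)] -> total=9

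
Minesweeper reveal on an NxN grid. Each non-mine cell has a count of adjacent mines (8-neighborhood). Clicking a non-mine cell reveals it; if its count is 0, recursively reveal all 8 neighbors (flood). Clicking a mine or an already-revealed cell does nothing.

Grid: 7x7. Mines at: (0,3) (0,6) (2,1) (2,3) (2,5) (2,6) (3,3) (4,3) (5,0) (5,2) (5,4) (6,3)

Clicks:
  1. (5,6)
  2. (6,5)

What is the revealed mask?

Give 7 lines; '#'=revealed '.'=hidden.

Click 1 (5,6) count=0: revealed 8 new [(3,5) (3,6) (4,5) (4,6) (5,5) (5,6) (6,5) (6,6)] -> total=8
Click 2 (6,5) count=1: revealed 0 new [(none)] -> total=8

Answer: .......
.......
.......
.....##
.....##
.....##
.....##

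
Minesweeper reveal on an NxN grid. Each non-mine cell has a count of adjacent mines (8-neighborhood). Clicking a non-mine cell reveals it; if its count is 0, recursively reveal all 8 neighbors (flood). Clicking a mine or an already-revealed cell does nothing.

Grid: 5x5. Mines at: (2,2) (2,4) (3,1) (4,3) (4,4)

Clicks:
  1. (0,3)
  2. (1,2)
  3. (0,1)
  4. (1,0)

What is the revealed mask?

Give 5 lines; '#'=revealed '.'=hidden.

Answer: #####
#####
##...
.....
.....

Derivation:
Click 1 (0,3) count=0: revealed 12 new [(0,0) (0,1) (0,2) (0,3) (0,4) (1,0) (1,1) (1,2) (1,3) (1,4) (2,0) (2,1)] -> total=12
Click 2 (1,2) count=1: revealed 0 new [(none)] -> total=12
Click 3 (0,1) count=0: revealed 0 new [(none)] -> total=12
Click 4 (1,0) count=0: revealed 0 new [(none)] -> total=12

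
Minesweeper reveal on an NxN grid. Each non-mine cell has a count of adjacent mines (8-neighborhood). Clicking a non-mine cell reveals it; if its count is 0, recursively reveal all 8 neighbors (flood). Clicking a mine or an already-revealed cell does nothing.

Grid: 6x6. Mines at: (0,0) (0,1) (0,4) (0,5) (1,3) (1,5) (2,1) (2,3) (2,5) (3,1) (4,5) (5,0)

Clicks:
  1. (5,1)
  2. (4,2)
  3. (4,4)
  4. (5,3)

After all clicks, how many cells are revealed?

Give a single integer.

Answer: 11

Derivation:
Click 1 (5,1) count=1: revealed 1 new [(5,1)] -> total=1
Click 2 (4,2) count=1: revealed 1 new [(4,2)] -> total=2
Click 3 (4,4) count=1: revealed 1 new [(4,4)] -> total=3
Click 4 (5,3) count=0: revealed 8 new [(3,2) (3,3) (3,4) (4,1) (4,3) (5,2) (5,3) (5,4)] -> total=11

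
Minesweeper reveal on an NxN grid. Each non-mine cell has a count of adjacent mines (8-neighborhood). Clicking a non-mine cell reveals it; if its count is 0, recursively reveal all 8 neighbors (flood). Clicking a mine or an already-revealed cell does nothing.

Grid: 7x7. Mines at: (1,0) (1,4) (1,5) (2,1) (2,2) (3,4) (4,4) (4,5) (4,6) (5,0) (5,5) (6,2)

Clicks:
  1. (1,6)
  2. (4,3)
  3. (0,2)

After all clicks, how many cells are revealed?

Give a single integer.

Answer: 8

Derivation:
Click 1 (1,6) count=1: revealed 1 new [(1,6)] -> total=1
Click 2 (4,3) count=2: revealed 1 new [(4,3)] -> total=2
Click 3 (0,2) count=0: revealed 6 new [(0,1) (0,2) (0,3) (1,1) (1,2) (1,3)] -> total=8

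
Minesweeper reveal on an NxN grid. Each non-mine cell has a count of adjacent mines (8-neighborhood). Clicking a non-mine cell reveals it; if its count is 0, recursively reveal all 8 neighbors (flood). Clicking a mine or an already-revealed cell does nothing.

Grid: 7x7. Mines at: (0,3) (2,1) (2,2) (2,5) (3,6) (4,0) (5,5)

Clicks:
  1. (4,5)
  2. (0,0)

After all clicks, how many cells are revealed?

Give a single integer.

Click 1 (4,5) count=2: revealed 1 new [(4,5)] -> total=1
Click 2 (0,0) count=0: revealed 6 new [(0,0) (0,1) (0,2) (1,0) (1,1) (1,2)] -> total=7

Answer: 7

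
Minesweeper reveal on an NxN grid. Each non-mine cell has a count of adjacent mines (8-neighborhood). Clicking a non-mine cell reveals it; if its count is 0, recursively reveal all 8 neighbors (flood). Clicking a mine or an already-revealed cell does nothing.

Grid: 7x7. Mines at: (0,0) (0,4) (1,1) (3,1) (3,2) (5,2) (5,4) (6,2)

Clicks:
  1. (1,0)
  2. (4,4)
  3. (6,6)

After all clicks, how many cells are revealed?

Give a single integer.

Click 1 (1,0) count=2: revealed 1 new [(1,0)] -> total=1
Click 2 (4,4) count=1: revealed 1 new [(4,4)] -> total=2
Click 3 (6,6) count=0: revealed 21 new [(0,5) (0,6) (1,3) (1,4) (1,5) (1,6) (2,3) (2,4) (2,5) (2,6) (3,3) (3,4) (3,5) (3,6) (4,3) (4,5) (4,6) (5,5) (5,6) (6,5) (6,6)] -> total=23

Answer: 23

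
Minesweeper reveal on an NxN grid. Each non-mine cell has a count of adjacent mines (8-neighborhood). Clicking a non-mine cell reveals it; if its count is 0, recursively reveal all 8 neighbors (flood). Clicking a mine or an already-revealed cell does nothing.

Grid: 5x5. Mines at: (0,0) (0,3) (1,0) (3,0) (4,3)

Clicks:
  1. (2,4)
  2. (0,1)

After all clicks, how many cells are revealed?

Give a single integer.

Answer: 13

Derivation:
Click 1 (2,4) count=0: revealed 12 new [(1,1) (1,2) (1,3) (1,4) (2,1) (2,2) (2,3) (2,4) (3,1) (3,2) (3,3) (3,4)] -> total=12
Click 2 (0,1) count=2: revealed 1 new [(0,1)] -> total=13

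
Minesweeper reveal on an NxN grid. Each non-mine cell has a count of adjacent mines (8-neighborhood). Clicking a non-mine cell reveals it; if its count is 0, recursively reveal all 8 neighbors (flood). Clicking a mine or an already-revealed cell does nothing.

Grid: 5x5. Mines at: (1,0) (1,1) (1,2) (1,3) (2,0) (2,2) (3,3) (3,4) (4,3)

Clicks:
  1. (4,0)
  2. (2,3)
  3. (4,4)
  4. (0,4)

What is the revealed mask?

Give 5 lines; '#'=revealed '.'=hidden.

Click 1 (4,0) count=0: revealed 6 new [(3,0) (3,1) (3,2) (4,0) (4,1) (4,2)] -> total=6
Click 2 (2,3) count=5: revealed 1 new [(2,3)] -> total=7
Click 3 (4,4) count=3: revealed 1 new [(4,4)] -> total=8
Click 4 (0,4) count=1: revealed 1 new [(0,4)] -> total=9

Answer: ....#
.....
...#.
###..
###.#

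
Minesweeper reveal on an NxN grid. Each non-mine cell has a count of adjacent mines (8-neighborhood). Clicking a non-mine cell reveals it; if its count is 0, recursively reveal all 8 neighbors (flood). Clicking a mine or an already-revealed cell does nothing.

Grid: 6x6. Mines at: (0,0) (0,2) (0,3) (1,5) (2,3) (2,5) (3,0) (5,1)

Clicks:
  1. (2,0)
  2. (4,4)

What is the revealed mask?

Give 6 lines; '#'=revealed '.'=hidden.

Answer: ......
......
#.....
..####
..####
..####

Derivation:
Click 1 (2,0) count=1: revealed 1 new [(2,0)] -> total=1
Click 2 (4,4) count=0: revealed 12 new [(3,2) (3,3) (3,4) (3,5) (4,2) (4,3) (4,4) (4,5) (5,2) (5,3) (5,4) (5,5)] -> total=13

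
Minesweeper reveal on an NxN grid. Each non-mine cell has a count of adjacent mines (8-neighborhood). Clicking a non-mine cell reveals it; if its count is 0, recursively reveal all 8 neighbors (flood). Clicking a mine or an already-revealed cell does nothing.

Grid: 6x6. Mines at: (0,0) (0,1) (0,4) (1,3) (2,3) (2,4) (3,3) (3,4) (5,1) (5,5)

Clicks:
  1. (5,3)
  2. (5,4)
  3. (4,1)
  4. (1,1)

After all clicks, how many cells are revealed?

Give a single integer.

Click 1 (5,3) count=0: revealed 6 new [(4,2) (4,3) (4,4) (5,2) (5,3) (5,4)] -> total=6
Click 2 (5,4) count=1: revealed 0 new [(none)] -> total=6
Click 3 (4,1) count=1: revealed 1 new [(4,1)] -> total=7
Click 4 (1,1) count=2: revealed 1 new [(1,1)] -> total=8

Answer: 8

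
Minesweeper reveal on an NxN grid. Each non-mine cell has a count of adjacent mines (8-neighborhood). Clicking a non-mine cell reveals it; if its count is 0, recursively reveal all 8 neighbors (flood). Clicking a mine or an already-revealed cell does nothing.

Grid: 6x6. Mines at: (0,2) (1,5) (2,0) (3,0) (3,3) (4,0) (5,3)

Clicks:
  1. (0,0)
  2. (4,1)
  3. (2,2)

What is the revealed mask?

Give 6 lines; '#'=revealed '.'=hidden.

Answer: ##....
##....
..#...
......
.#....
......

Derivation:
Click 1 (0,0) count=0: revealed 4 new [(0,0) (0,1) (1,0) (1,1)] -> total=4
Click 2 (4,1) count=2: revealed 1 new [(4,1)] -> total=5
Click 3 (2,2) count=1: revealed 1 new [(2,2)] -> total=6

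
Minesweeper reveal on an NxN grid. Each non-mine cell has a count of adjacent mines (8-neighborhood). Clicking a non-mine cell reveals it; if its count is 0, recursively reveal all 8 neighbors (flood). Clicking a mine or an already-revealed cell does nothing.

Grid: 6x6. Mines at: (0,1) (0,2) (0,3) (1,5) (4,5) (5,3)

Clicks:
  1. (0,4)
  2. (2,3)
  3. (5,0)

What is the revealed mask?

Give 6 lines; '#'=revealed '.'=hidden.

Answer: ....#.
#####.
#####.
#####.
#####.
###...

Derivation:
Click 1 (0,4) count=2: revealed 1 new [(0,4)] -> total=1
Click 2 (2,3) count=0: revealed 23 new [(1,0) (1,1) (1,2) (1,3) (1,4) (2,0) (2,1) (2,2) (2,3) (2,4) (3,0) (3,1) (3,2) (3,3) (3,4) (4,0) (4,1) (4,2) (4,3) (4,4) (5,0) (5,1) (5,2)] -> total=24
Click 3 (5,0) count=0: revealed 0 new [(none)] -> total=24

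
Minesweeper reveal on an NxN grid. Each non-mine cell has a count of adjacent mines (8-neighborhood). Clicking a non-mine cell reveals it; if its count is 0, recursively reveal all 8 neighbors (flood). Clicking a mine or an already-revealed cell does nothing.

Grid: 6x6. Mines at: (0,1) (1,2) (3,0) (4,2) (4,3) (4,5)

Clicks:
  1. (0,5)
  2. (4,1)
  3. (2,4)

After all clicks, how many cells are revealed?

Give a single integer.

Answer: 13

Derivation:
Click 1 (0,5) count=0: revealed 12 new [(0,3) (0,4) (0,5) (1,3) (1,4) (1,5) (2,3) (2,4) (2,5) (3,3) (3,4) (3,5)] -> total=12
Click 2 (4,1) count=2: revealed 1 new [(4,1)] -> total=13
Click 3 (2,4) count=0: revealed 0 new [(none)] -> total=13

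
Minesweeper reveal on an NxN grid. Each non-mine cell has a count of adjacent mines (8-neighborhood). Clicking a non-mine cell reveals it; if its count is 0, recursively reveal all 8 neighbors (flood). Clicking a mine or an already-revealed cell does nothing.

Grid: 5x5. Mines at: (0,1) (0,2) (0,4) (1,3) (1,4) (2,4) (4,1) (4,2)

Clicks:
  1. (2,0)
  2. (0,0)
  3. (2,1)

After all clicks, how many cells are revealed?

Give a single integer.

Answer: 10

Derivation:
Click 1 (2,0) count=0: revealed 9 new [(1,0) (1,1) (1,2) (2,0) (2,1) (2,2) (3,0) (3,1) (3,2)] -> total=9
Click 2 (0,0) count=1: revealed 1 new [(0,0)] -> total=10
Click 3 (2,1) count=0: revealed 0 new [(none)] -> total=10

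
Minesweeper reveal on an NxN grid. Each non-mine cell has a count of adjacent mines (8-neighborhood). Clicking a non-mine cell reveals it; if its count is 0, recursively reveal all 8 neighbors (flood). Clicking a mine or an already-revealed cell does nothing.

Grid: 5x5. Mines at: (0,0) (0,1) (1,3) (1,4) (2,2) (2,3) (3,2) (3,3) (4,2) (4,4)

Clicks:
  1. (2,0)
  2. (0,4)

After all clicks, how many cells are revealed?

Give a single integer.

Click 1 (2,0) count=0: revealed 8 new [(1,0) (1,1) (2,0) (2,1) (3,0) (3,1) (4,0) (4,1)] -> total=8
Click 2 (0,4) count=2: revealed 1 new [(0,4)] -> total=9

Answer: 9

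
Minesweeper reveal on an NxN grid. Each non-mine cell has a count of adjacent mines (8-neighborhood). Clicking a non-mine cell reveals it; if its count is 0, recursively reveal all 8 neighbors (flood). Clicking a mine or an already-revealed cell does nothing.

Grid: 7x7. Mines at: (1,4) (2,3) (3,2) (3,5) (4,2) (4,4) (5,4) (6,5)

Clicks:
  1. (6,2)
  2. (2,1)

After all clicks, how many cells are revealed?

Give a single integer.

Click 1 (6,2) count=0: revealed 23 new [(0,0) (0,1) (0,2) (0,3) (1,0) (1,1) (1,2) (1,3) (2,0) (2,1) (2,2) (3,0) (3,1) (4,0) (4,1) (5,0) (5,1) (5,2) (5,3) (6,0) (6,1) (6,2) (6,3)] -> total=23
Click 2 (2,1) count=1: revealed 0 new [(none)] -> total=23

Answer: 23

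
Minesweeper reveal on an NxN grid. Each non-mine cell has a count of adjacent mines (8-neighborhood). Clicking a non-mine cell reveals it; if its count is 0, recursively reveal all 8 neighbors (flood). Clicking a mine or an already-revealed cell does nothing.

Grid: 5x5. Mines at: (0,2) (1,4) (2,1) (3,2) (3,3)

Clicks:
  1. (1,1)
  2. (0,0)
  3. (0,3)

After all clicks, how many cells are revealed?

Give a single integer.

Answer: 5

Derivation:
Click 1 (1,1) count=2: revealed 1 new [(1,1)] -> total=1
Click 2 (0,0) count=0: revealed 3 new [(0,0) (0,1) (1,0)] -> total=4
Click 3 (0,3) count=2: revealed 1 new [(0,3)] -> total=5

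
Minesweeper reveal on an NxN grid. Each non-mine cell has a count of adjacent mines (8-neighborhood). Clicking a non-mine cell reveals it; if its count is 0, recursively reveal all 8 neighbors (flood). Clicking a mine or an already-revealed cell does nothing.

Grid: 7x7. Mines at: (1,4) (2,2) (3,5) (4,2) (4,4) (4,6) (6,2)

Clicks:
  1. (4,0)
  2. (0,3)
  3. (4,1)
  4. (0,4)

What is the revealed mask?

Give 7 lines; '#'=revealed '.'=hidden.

Click 1 (4,0) count=0: revealed 18 new [(0,0) (0,1) (0,2) (0,3) (1,0) (1,1) (1,2) (1,3) (2,0) (2,1) (3,0) (3,1) (4,0) (4,1) (5,0) (5,1) (6,0) (6,1)] -> total=18
Click 2 (0,3) count=1: revealed 0 new [(none)] -> total=18
Click 3 (4,1) count=1: revealed 0 new [(none)] -> total=18
Click 4 (0,4) count=1: revealed 1 new [(0,4)] -> total=19

Answer: #####..
####...
##.....
##.....
##.....
##.....
##.....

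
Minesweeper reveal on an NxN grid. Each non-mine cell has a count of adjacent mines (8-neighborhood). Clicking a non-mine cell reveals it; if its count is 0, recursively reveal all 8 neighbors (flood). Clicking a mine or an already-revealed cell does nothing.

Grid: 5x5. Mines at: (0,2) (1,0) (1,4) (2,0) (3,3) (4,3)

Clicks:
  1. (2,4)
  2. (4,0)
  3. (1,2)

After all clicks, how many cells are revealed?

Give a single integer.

Answer: 8

Derivation:
Click 1 (2,4) count=2: revealed 1 new [(2,4)] -> total=1
Click 2 (4,0) count=0: revealed 6 new [(3,0) (3,1) (3,2) (4,0) (4,1) (4,2)] -> total=7
Click 3 (1,2) count=1: revealed 1 new [(1,2)] -> total=8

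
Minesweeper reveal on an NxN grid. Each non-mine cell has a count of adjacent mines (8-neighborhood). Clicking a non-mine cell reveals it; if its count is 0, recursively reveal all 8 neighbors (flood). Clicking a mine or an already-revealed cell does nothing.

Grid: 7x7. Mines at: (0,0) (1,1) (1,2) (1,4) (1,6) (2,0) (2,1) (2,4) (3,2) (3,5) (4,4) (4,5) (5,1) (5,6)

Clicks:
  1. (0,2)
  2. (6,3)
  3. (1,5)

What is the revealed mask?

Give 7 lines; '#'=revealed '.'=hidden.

Click 1 (0,2) count=2: revealed 1 new [(0,2)] -> total=1
Click 2 (6,3) count=0: revealed 8 new [(5,2) (5,3) (5,4) (5,5) (6,2) (6,3) (6,4) (6,5)] -> total=9
Click 3 (1,5) count=3: revealed 1 new [(1,5)] -> total=10

Answer: ..#....
.....#.
.......
.......
.......
..####.
..####.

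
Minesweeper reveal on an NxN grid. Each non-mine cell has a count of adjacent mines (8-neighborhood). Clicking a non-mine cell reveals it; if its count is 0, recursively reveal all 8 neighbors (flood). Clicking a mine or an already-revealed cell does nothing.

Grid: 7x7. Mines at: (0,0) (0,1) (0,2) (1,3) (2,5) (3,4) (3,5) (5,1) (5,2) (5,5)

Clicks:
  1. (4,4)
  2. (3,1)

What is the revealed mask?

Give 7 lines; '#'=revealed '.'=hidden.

Click 1 (4,4) count=3: revealed 1 new [(4,4)] -> total=1
Click 2 (3,1) count=0: revealed 15 new [(1,0) (1,1) (1,2) (2,0) (2,1) (2,2) (2,3) (3,0) (3,1) (3,2) (3,3) (4,0) (4,1) (4,2) (4,3)] -> total=16

Answer: .......
###....
####...
####...
#####..
.......
.......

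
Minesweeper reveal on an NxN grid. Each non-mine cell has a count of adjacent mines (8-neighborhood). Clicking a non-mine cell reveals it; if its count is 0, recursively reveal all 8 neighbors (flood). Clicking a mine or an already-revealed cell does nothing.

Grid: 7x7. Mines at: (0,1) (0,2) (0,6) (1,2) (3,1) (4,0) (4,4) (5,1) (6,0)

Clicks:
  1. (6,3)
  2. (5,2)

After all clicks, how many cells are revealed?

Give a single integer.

Click 1 (6,3) count=0: revealed 27 new [(0,3) (0,4) (0,5) (1,3) (1,4) (1,5) (1,6) (2,3) (2,4) (2,5) (2,6) (3,3) (3,4) (3,5) (3,6) (4,5) (4,6) (5,2) (5,3) (5,4) (5,5) (5,6) (6,2) (6,3) (6,4) (6,5) (6,6)] -> total=27
Click 2 (5,2) count=1: revealed 0 new [(none)] -> total=27

Answer: 27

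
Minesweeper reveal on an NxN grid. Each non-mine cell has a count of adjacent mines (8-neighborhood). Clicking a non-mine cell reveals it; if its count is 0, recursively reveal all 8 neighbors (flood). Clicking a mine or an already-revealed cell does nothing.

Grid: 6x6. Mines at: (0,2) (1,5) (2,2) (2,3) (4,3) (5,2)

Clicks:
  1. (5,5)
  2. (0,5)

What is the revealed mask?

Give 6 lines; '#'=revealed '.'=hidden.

Click 1 (5,5) count=0: revealed 8 new [(2,4) (2,5) (3,4) (3,5) (4,4) (4,5) (5,4) (5,5)] -> total=8
Click 2 (0,5) count=1: revealed 1 new [(0,5)] -> total=9

Answer: .....#
......
....##
....##
....##
....##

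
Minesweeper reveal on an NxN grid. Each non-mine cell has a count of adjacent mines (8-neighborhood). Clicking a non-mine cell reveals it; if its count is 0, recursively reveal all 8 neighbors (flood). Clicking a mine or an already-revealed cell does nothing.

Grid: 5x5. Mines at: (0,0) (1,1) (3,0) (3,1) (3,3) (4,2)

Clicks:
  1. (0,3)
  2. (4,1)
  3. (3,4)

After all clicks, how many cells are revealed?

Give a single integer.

Answer: 11

Derivation:
Click 1 (0,3) count=0: revealed 9 new [(0,2) (0,3) (0,4) (1,2) (1,3) (1,4) (2,2) (2,3) (2,4)] -> total=9
Click 2 (4,1) count=3: revealed 1 new [(4,1)] -> total=10
Click 3 (3,4) count=1: revealed 1 new [(3,4)] -> total=11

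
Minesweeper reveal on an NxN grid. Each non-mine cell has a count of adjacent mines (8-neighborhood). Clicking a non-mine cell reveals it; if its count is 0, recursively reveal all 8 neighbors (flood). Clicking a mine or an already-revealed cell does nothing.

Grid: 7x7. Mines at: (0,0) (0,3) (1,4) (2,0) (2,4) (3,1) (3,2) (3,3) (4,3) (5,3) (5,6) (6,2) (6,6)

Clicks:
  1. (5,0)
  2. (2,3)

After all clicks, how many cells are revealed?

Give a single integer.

Answer: 7

Derivation:
Click 1 (5,0) count=0: revealed 6 new [(4,0) (4,1) (5,0) (5,1) (6,0) (6,1)] -> total=6
Click 2 (2,3) count=4: revealed 1 new [(2,3)] -> total=7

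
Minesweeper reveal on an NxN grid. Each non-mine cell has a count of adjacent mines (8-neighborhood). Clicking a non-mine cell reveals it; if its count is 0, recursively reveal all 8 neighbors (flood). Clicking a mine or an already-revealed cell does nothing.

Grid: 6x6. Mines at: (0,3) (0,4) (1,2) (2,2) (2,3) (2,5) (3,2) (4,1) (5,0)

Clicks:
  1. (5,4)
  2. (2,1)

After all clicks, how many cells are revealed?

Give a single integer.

Answer: 12

Derivation:
Click 1 (5,4) count=0: revealed 11 new [(3,3) (3,4) (3,5) (4,2) (4,3) (4,4) (4,5) (5,2) (5,3) (5,4) (5,5)] -> total=11
Click 2 (2,1) count=3: revealed 1 new [(2,1)] -> total=12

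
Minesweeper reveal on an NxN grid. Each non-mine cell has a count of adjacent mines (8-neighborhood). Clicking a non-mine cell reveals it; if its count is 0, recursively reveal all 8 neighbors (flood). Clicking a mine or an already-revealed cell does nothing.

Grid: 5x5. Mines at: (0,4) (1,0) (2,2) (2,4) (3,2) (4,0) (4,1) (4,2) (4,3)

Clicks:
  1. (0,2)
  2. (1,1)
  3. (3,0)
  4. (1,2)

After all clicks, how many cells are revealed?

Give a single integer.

Answer: 7

Derivation:
Click 1 (0,2) count=0: revealed 6 new [(0,1) (0,2) (0,3) (1,1) (1,2) (1,3)] -> total=6
Click 2 (1,1) count=2: revealed 0 new [(none)] -> total=6
Click 3 (3,0) count=2: revealed 1 new [(3,0)] -> total=7
Click 4 (1,2) count=1: revealed 0 new [(none)] -> total=7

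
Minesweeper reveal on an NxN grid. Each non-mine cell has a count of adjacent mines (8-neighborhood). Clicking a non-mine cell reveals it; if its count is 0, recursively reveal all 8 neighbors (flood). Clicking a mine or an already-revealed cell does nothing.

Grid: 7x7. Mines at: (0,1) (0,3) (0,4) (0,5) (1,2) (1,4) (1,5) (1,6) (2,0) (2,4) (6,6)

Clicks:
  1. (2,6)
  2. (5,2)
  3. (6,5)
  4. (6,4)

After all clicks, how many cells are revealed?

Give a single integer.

Answer: 32

Derivation:
Click 1 (2,6) count=2: revealed 1 new [(2,6)] -> total=1
Click 2 (5,2) count=0: revealed 31 new [(2,1) (2,2) (2,3) (2,5) (3,0) (3,1) (3,2) (3,3) (3,4) (3,5) (3,6) (4,0) (4,1) (4,2) (4,3) (4,4) (4,5) (4,6) (5,0) (5,1) (5,2) (5,3) (5,4) (5,5) (5,6) (6,0) (6,1) (6,2) (6,3) (6,4) (6,5)] -> total=32
Click 3 (6,5) count=1: revealed 0 new [(none)] -> total=32
Click 4 (6,4) count=0: revealed 0 new [(none)] -> total=32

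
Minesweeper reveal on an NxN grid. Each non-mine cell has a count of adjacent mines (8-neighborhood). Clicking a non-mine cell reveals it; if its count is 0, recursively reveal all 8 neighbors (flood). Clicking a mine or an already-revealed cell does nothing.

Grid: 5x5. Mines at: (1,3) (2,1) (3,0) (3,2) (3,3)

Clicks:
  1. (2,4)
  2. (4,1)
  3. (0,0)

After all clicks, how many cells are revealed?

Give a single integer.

Answer: 8

Derivation:
Click 1 (2,4) count=2: revealed 1 new [(2,4)] -> total=1
Click 2 (4,1) count=2: revealed 1 new [(4,1)] -> total=2
Click 3 (0,0) count=0: revealed 6 new [(0,0) (0,1) (0,2) (1,0) (1,1) (1,2)] -> total=8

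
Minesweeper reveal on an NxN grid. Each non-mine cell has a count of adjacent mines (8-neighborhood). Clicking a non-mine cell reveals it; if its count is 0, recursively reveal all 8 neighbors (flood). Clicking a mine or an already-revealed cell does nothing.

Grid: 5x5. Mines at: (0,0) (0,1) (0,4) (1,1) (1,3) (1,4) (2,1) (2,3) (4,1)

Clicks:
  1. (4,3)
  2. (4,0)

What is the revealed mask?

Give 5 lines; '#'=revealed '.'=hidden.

Answer: .....
.....
.....
..###
#.###

Derivation:
Click 1 (4,3) count=0: revealed 6 new [(3,2) (3,3) (3,4) (4,2) (4,3) (4,4)] -> total=6
Click 2 (4,0) count=1: revealed 1 new [(4,0)] -> total=7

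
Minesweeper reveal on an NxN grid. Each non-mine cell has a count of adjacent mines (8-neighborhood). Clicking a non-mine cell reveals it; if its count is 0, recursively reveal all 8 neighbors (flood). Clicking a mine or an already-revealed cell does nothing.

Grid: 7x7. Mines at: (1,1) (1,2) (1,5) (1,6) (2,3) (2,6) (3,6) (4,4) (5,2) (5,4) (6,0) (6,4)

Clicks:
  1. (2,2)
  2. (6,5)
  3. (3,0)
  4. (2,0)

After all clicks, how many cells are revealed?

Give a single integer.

Click 1 (2,2) count=3: revealed 1 new [(2,2)] -> total=1
Click 2 (6,5) count=2: revealed 1 new [(6,5)] -> total=2
Click 3 (3,0) count=0: revealed 10 new [(2,0) (2,1) (3,0) (3,1) (3,2) (4,0) (4,1) (4,2) (5,0) (5,1)] -> total=12
Click 4 (2,0) count=1: revealed 0 new [(none)] -> total=12

Answer: 12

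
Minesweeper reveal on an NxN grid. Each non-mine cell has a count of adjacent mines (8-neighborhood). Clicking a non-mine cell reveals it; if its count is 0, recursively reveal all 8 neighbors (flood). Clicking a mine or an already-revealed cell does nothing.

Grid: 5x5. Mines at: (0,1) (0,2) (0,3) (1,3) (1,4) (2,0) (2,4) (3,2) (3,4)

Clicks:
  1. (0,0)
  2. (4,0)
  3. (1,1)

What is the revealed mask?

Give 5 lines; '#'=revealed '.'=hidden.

Click 1 (0,0) count=1: revealed 1 new [(0,0)] -> total=1
Click 2 (4,0) count=0: revealed 4 new [(3,0) (3,1) (4,0) (4,1)] -> total=5
Click 3 (1,1) count=3: revealed 1 new [(1,1)] -> total=6

Answer: #....
.#...
.....
##...
##...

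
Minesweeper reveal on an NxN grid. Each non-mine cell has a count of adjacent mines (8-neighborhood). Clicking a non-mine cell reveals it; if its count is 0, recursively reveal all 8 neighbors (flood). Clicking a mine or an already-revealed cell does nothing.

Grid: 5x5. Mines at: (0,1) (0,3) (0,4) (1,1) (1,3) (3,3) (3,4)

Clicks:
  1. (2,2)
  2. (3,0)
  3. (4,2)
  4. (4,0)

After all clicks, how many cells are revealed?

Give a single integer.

Click 1 (2,2) count=3: revealed 1 new [(2,2)] -> total=1
Click 2 (3,0) count=0: revealed 8 new [(2,0) (2,1) (3,0) (3,1) (3,2) (4,0) (4,1) (4,2)] -> total=9
Click 3 (4,2) count=1: revealed 0 new [(none)] -> total=9
Click 4 (4,0) count=0: revealed 0 new [(none)] -> total=9

Answer: 9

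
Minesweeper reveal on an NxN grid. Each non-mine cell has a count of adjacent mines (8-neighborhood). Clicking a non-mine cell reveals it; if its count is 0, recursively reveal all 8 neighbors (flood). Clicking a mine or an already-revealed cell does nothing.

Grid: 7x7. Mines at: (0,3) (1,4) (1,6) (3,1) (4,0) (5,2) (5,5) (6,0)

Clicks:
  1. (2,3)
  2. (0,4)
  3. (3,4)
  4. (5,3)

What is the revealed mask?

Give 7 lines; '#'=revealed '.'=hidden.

Click 1 (2,3) count=1: revealed 1 new [(2,3)] -> total=1
Click 2 (0,4) count=2: revealed 1 new [(0,4)] -> total=2
Click 3 (3,4) count=0: revealed 14 new [(2,2) (2,4) (2,5) (2,6) (3,2) (3,3) (3,4) (3,5) (3,6) (4,2) (4,3) (4,4) (4,5) (4,6)] -> total=16
Click 4 (5,3) count=1: revealed 1 new [(5,3)] -> total=17

Answer: ....#..
.......
..#####
..#####
..#####
...#...
.......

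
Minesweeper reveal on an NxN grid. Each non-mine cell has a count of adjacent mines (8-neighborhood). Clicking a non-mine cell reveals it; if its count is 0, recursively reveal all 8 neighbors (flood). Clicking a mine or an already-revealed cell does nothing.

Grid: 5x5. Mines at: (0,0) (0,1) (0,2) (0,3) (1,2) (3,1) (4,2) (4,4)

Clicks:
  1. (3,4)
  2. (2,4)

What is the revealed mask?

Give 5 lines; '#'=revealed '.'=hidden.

Answer: .....
...##
...##
...##
.....

Derivation:
Click 1 (3,4) count=1: revealed 1 new [(3,4)] -> total=1
Click 2 (2,4) count=0: revealed 5 new [(1,3) (1,4) (2,3) (2,4) (3,3)] -> total=6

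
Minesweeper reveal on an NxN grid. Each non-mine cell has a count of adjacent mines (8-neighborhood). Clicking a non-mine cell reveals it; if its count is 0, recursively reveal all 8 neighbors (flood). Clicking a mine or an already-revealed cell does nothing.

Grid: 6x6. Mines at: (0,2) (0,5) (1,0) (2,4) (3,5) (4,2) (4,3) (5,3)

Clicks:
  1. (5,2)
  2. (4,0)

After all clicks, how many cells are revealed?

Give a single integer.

Click 1 (5,2) count=3: revealed 1 new [(5,2)] -> total=1
Click 2 (4,0) count=0: revealed 8 new [(2,0) (2,1) (3,0) (3,1) (4,0) (4,1) (5,0) (5,1)] -> total=9

Answer: 9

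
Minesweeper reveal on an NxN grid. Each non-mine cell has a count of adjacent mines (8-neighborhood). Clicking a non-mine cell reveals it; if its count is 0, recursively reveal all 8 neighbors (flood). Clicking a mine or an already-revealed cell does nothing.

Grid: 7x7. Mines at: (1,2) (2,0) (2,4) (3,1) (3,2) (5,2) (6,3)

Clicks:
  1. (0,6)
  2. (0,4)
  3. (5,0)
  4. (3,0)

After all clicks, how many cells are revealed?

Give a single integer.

Answer: 32

Derivation:
Click 1 (0,6) count=0: revealed 25 new [(0,3) (0,4) (0,5) (0,6) (1,3) (1,4) (1,5) (1,6) (2,5) (2,6) (3,3) (3,4) (3,5) (3,6) (4,3) (4,4) (4,5) (4,6) (5,3) (5,4) (5,5) (5,6) (6,4) (6,5) (6,6)] -> total=25
Click 2 (0,4) count=0: revealed 0 new [(none)] -> total=25
Click 3 (5,0) count=0: revealed 6 new [(4,0) (4,1) (5,0) (5,1) (6,0) (6,1)] -> total=31
Click 4 (3,0) count=2: revealed 1 new [(3,0)] -> total=32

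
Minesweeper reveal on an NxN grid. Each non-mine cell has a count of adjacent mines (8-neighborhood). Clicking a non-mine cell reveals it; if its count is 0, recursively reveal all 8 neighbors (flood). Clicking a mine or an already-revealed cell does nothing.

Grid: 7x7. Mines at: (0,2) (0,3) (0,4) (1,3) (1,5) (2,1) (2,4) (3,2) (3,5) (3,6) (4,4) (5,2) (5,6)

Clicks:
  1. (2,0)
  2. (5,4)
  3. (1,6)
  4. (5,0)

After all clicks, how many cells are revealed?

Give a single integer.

Answer: 11

Derivation:
Click 1 (2,0) count=1: revealed 1 new [(2,0)] -> total=1
Click 2 (5,4) count=1: revealed 1 new [(5,4)] -> total=2
Click 3 (1,6) count=1: revealed 1 new [(1,6)] -> total=3
Click 4 (5,0) count=0: revealed 8 new [(3,0) (3,1) (4,0) (4,1) (5,0) (5,1) (6,0) (6,1)] -> total=11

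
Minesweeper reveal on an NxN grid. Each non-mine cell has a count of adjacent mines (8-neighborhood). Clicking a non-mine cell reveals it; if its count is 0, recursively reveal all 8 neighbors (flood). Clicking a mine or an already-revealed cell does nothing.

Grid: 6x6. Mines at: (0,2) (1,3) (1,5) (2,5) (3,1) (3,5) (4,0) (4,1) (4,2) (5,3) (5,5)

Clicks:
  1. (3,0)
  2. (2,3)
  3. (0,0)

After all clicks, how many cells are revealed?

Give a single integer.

Answer: 8

Derivation:
Click 1 (3,0) count=3: revealed 1 new [(3,0)] -> total=1
Click 2 (2,3) count=1: revealed 1 new [(2,3)] -> total=2
Click 3 (0,0) count=0: revealed 6 new [(0,0) (0,1) (1,0) (1,1) (2,0) (2,1)] -> total=8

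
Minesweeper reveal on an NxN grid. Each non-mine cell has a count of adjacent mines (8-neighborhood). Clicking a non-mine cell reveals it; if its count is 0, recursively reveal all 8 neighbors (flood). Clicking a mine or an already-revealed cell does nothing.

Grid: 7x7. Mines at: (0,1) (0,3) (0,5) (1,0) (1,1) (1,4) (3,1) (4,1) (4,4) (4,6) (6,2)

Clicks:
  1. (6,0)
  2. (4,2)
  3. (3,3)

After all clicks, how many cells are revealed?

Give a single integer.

Click 1 (6,0) count=0: revealed 4 new [(5,0) (5,1) (6,0) (6,1)] -> total=4
Click 2 (4,2) count=2: revealed 1 new [(4,2)] -> total=5
Click 3 (3,3) count=1: revealed 1 new [(3,3)] -> total=6

Answer: 6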